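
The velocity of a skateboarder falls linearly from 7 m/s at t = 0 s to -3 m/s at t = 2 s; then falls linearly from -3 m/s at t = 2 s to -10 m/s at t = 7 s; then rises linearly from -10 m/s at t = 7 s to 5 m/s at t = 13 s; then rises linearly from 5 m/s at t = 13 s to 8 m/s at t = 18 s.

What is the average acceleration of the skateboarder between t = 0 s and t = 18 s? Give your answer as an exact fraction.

Average acceleration = Δv/Δt = (8 − 7)/(18 − 0) = 1/18 m/s².

1/18 m/s²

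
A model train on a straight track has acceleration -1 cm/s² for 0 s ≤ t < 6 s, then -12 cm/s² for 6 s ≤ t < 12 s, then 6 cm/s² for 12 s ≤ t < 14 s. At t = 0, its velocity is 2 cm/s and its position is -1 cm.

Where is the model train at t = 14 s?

On each constant-a segment, Δv = aΔt and Δx = v₀Δt + ½aΔt²; chain segment to segment.
0–6 s: v starts 2 cm/s; Δx = 2·6 + ½·-1·6² = -6 cm; v ends -4 cm/s.
6–12 s: v starts -4 cm/s; Δx = -4·6 + ½·-12·6² = -240 cm; v ends -76 cm/s.
12–14 s: v starts -76 cm/s; Δx = -76·2 + ½·6·2² = -140 cm; v ends -64 cm/s.
x(14) = -1 + Σ Δx = -387 cm.

-387 cm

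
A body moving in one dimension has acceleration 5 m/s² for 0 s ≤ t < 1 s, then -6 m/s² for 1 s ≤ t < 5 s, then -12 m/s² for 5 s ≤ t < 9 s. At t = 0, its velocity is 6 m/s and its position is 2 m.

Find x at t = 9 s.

-141.5 m

On each constant-a segment, Δv = aΔt and Δx = v₀Δt + ½aΔt²; chain segment to segment.
0–1 s: v starts 6 m/s; Δx = 6·1 + ½·5·1² = 8.5 m; v ends 11 m/s.
1–5 s: v starts 11 m/s; Δx = 11·4 + ½·-6·4² = -4 m; v ends -13 m/s.
5–9 s: v starts -13 m/s; Δx = -13·4 + ½·-12·4² = -148 m; v ends -61 m/s.
x(9) = 2 + Σ Δx = -141.5 m.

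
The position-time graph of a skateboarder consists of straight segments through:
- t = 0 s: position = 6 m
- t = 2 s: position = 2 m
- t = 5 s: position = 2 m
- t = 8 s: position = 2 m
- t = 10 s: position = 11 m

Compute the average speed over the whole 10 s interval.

1.3 m/s

Average speed = (total path length)/(elapsed time); on a piecewise-linear x-t graph the path length is Σ|Δx|.
0–2 s: |Δx| = |2 − 6| = 4 m
2–5 s: |Δx| = |2 − 2| = 0 m
5–8 s: |Δx| = |2 − 2| = 0 m
8–10 s: |Δx| = |11 − 2| = 9 m
Total path = 13 m; average speed = 13/10 = 1.3 m/s.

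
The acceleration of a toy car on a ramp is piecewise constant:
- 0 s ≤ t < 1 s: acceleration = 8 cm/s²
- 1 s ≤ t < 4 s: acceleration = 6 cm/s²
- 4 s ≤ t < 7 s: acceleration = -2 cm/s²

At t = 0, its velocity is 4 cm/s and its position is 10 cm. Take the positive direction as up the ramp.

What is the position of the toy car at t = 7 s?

On each constant-a segment, Δv = aΔt and Δx = v₀Δt + ½aΔt²; chain segment to segment.
0–1 s: v starts 4 cm/s; Δx = 4·1 + ½·8·1² = 8 cm; v ends 12 cm/s.
1–4 s: v starts 12 cm/s; Δx = 12·3 + ½·6·3² = 63 cm; v ends 30 cm/s.
4–7 s: v starts 30 cm/s; Δx = 30·3 + ½·-2·3² = 81 cm; v ends 24 cm/s.
x(7) = 10 + Σ Δx = 162 cm.

162 cm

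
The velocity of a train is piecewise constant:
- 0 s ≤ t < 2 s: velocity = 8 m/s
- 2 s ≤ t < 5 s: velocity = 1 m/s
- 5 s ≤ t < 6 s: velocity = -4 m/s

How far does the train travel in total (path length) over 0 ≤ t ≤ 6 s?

23 m

Total distance travelled is ∫|v| dt — sum the magnitudes of each area piece.
0–2 s: |8| × 2 = 16 m
2–5 s: |1| × 3 = 3 m
5–6 s: |-4| × 1 = 4 m
Total distance = 23 m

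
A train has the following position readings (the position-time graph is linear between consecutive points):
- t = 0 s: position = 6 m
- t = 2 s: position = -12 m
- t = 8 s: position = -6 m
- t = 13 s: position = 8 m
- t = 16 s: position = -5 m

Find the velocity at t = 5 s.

Velocity is the slope of the x-t graph on 2–8 s: (-6 − -12)/(8 − 2) = 1 m/s.

1 m/s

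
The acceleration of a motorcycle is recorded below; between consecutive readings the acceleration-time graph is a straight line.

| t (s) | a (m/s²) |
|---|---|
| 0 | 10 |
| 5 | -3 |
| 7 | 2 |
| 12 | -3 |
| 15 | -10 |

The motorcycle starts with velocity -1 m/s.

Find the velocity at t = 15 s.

-6.5 m/s

Δv equals the area under the a-t graph; then v = v₀ + Δv.
0–5 s: ½(10 + -3)(5) = 17.5 m/s
5–7 s: ½(-3 + 2)(2) = -1 m/s
7–12 s: ½(2 + -3)(5) = -2.5 m/s
12–15 s: ½(-3 + -10)(3) = -19.5 m/s
Δv = -5.5 m/s, so v(15) = -1 + (-5.5) = -6.5 m/s.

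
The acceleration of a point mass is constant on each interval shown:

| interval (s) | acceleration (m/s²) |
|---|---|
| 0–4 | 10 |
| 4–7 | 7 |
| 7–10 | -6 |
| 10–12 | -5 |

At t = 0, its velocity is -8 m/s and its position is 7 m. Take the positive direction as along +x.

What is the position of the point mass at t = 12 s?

On each constant-a segment, Δv = aΔt and Δx = v₀Δt + ½aΔt²; chain segment to segment.
0–4 s: v starts -8 m/s; Δx = -8·4 + ½·10·4² = 48 m; v ends 32 m/s.
4–7 s: v starts 32 m/s; Δx = 32·3 + ½·7·3² = 127.5 m; v ends 53 m/s.
7–10 s: v starts 53 m/s; Δx = 53·3 + ½·-6·3² = 132 m; v ends 35 m/s.
10–12 s: v starts 35 m/s; Δx = 35·2 + ½·-5·2² = 60 m; v ends 25 m/s.
x(12) = 7 + Σ Δx = 374.5 m.

374.5 m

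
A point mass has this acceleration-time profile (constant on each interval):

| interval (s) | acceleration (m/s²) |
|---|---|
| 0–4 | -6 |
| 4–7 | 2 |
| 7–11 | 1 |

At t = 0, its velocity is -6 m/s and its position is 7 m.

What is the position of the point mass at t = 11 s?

On each constant-a segment, Δv = aΔt and Δx = v₀Δt + ½aΔt²; chain segment to segment.
0–4 s: v starts -6 m/s; Δx = -6·4 + ½·-6·4² = -72 m; v ends -30 m/s.
4–7 s: v starts -30 m/s; Δx = -30·3 + ½·2·3² = -81 m; v ends -24 m/s.
7–11 s: v starts -24 m/s; Δx = -24·4 + ½·1·4² = -88 m; v ends -20 m/s.
x(11) = 7 + Σ Δx = -234 m.

-234 m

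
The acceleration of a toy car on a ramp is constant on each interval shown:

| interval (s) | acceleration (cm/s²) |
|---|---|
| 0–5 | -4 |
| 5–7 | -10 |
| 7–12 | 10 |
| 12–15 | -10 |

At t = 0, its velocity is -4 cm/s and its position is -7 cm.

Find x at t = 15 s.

-267 cm

On each constant-a segment, Δv = aΔt and Δx = v₀Δt + ½aΔt²; chain segment to segment.
0–5 s: v starts -4 cm/s; Δx = -4·5 + ½·-4·5² = -70 cm; v ends -24 cm/s.
5–7 s: v starts -24 cm/s; Δx = -24·2 + ½·-10·2² = -68 cm; v ends -44 cm/s.
7–12 s: v starts -44 cm/s; Δx = -44·5 + ½·10·5² = -95 cm; v ends 6 cm/s.
12–15 s: v starts 6 cm/s; Δx = 6·3 + ½·-10·3² = -27 cm; v ends -24 cm/s.
x(15) = -7 + Σ Δx = -267 cm.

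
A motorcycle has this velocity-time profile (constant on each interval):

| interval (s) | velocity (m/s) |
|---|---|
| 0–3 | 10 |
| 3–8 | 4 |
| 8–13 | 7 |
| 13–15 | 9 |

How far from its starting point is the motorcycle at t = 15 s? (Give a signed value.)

103 m

Net displacement equals the area under the velocity-time graph (areas below the axis count negative).
0–3 s: 10 × 3 = 30 m
3–8 s: 4 × 5 = 20 m
8–13 s: 7 × 5 = 35 m
13–15 s: 9 × 2 = 18 m
Net displacement = 103 m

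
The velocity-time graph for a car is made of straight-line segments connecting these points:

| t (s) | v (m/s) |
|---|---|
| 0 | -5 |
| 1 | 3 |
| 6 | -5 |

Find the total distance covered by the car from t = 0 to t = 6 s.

12.75 m

Total distance travelled is ∫|v| dt — sum the magnitudes of each area piece.
0–1 s: v = 0 at t = 0.625 s; triangle areas 1.5625 + 0.5625 = 2.125 m
1–6 s: v = 0 at t = 2.875 s; triangle areas 2.8125 + 7.8125 = 10.625 m
Total distance = 12.75 m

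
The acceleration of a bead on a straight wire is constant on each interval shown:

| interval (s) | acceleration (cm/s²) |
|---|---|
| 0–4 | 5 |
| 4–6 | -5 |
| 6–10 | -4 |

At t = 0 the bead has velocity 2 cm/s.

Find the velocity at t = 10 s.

Δv equals the area under the a-t graph; then v = v₀ + Δv.
0–4 s: 5 × 4 = 20 cm/s
4–6 s: -5 × 2 = -10 cm/s
6–10 s: -4 × 4 = -16 cm/s
Δv = -6 cm/s, so v(10) = 2 + (-6) = -4 cm/s.

-4 cm/s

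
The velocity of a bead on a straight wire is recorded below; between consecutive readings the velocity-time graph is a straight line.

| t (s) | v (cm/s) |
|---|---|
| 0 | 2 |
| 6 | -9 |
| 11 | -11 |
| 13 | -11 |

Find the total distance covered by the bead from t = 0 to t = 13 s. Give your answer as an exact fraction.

Distance (not displacement) is the total path length: add the absolute areas under v-t.
0–6 s: v = 0 at t = 12/11 s; triangle areas 12/11 + 243/11 = 255/11 cm
6–11 s: |½(-9 + -11)(5)| = 50 cm
11–13 s: |-11| × 2 = 22 cm
Total distance = 1047/11 cm

1047/11 cm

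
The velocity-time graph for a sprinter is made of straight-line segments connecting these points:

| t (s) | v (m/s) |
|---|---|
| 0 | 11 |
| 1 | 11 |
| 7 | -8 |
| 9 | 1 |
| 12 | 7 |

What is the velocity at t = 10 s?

3 m/s

On 9–12 s the graph is linear from 1 to 7 m/s: v(10) = 1 + (7 − 1)·(10 − 9)/(12 − 9) = 3 m/s.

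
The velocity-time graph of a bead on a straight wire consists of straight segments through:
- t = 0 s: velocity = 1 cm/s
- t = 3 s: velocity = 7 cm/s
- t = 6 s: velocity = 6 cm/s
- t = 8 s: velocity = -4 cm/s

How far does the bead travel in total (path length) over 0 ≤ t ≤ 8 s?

Distance (not displacement) is the total path length: add the absolute areas under v-t.
0–3 s: |½(1 + 7)(3)| = 12 cm
3–6 s: |½(7 + 6)(3)| = 19.5 cm
6–8 s: v = 0 at t = 7.2 s; triangle areas 3.6 + 1.6 = 5.2 cm
Total distance = 36.7 cm

36.7 cm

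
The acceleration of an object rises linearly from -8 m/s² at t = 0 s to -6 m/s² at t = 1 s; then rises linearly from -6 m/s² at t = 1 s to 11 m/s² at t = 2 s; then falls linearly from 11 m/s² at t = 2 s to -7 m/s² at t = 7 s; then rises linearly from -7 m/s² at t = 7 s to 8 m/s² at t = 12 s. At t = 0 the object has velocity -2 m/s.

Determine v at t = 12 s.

6 m/s

Δv equals the area under the a-t graph; then v = v₀ + Δv.
0–1 s: ½(-8 + -6)(1) = -7 m/s
1–2 s: ½(-6 + 11)(1) = 2.5 m/s
2–7 s: ½(11 + -7)(5) = 10 m/s
7–12 s: ½(-7 + 8)(5) = 2.5 m/s
Δv = 8 m/s, so v(12) = -2 + (8) = 6 m/s.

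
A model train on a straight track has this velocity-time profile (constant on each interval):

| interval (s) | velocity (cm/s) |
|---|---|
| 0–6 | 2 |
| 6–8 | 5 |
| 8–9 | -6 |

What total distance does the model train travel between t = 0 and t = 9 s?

Total distance travelled is ∫|v| dt — sum the magnitudes of each area piece.
0–6 s: |2| × 6 = 12 cm
6–8 s: |5| × 2 = 10 cm
8–9 s: |-6| × 1 = 6 cm
Total distance = 28 cm

28 cm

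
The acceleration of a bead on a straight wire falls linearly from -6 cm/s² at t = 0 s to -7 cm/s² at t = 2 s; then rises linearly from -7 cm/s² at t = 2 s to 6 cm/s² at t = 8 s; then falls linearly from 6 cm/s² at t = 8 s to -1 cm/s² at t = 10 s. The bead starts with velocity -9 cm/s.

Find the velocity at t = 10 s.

-20 cm/s

Δv equals the area under the a-t graph; then v = v₀ + Δv.
0–2 s: ½(-6 + -7)(2) = -13 cm/s
2–8 s: ½(-7 + 6)(6) = -3 cm/s
8–10 s: ½(6 + -1)(2) = 5 cm/s
Δv = -11 cm/s, so v(10) = -9 + (-11) = -20 cm/s.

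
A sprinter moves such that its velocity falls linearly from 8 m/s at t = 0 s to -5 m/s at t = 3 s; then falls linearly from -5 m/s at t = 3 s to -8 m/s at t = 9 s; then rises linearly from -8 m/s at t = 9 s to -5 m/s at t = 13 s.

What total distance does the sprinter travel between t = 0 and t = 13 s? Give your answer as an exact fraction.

Distance (not displacement) is the total path length: add the absolute areas under v-t.
0–3 s: v = 0 at t = 24/13 s; triangle areas 96/13 + 75/26 = 267/26 m
3–9 s: |½(-5 + -8)(6)| = 39 m
9–13 s: |½(-8 + -5)(4)| = 26 m
Total distance = 1957/26 m

1957/26 m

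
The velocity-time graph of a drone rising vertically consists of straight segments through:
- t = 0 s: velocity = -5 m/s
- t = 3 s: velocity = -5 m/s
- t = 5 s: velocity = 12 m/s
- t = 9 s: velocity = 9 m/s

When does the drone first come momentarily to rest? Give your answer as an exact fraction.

t = 61/17 s

v changes sign on 3–5 s (from -5 to 12); the graph is linear there, so v = 0 at t = 3 + (5)·(5 − 3)/(12 − -5) = 61/17 s.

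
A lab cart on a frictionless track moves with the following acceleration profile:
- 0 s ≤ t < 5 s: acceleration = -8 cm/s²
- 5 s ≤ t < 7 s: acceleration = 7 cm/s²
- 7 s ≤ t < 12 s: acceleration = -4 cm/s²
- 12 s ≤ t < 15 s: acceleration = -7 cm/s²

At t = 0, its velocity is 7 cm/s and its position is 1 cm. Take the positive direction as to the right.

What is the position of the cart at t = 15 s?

-409.5 cm

On each constant-a segment, Δv = aΔt and Δx = v₀Δt + ½aΔt²; chain segment to segment.
0–5 s: v starts 7 cm/s; Δx = 7·5 + ½·-8·5² = -65 cm; v ends -33 cm/s.
5–7 s: v starts -33 cm/s; Δx = -33·2 + ½·7·2² = -52 cm; v ends -19 cm/s.
7–12 s: v starts -19 cm/s; Δx = -19·5 + ½·-4·5² = -145 cm; v ends -39 cm/s.
12–15 s: v starts -39 cm/s; Δx = -39·3 + ½·-7·3² = -148.5 cm; v ends -60 cm/s.
x(15) = 1 + Σ Δx = -409.5 cm.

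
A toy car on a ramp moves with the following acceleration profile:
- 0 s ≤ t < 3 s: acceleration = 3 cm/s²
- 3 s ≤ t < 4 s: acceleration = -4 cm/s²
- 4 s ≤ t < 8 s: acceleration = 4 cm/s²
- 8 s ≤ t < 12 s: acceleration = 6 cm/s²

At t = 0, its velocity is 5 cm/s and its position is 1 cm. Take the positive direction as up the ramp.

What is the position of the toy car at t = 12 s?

265.5 cm

On each constant-a segment, Δv = aΔt and Δx = v₀Δt + ½aΔt²; chain segment to segment.
0–3 s: v starts 5 cm/s; Δx = 5·3 + ½·3·3² = 28.5 cm; v ends 14 cm/s.
3–4 s: v starts 14 cm/s; Δx = 14·1 + ½·-4·1² = 12 cm; v ends 10 cm/s.
4–8 s: v starts 10 cm/s; Δx = 10·4 + ½·4·4² = 72 cm; v ends 26 cm/s.
8–12 s: v starts 26 cm/s; Δx = 26·4 + ½·6·4² = 152 cm; v ends 50 cm/s.
x(12) = 1 + Σ Δx = 265.5 cm.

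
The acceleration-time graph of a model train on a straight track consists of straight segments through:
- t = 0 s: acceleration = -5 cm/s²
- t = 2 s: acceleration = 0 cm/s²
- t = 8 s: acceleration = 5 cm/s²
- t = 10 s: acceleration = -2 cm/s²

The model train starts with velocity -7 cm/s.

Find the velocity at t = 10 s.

Δv equals the area under the a-t graph; then v = v₀ + Δv.
0–2 s: ½(-5 + 0)(2) = -5 cm/s
2–8 s: ½(0 + 5)(6) = 15 cm/s
8–10 s: ½(5 + -2)(2) = 3 cm/s
Δv = 13 cm/s, so v(10) = -7 + (13) = 6 cm/s.

6 cm/s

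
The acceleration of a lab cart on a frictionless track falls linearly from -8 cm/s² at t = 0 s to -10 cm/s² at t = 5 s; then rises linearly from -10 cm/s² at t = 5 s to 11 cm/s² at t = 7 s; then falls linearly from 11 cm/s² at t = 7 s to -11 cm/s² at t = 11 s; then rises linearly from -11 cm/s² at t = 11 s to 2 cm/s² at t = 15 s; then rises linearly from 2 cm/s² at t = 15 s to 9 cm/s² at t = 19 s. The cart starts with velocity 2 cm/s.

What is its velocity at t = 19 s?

Δv equals the area under the a-t graph; then v = v₀ + Δv.
0–5 s: ½(-8 + -10)(5) = -45 cm/s
5–7 s: ½(-10 + 11)(2) = 1 cm/s
7–11 s: ½(11 + -11)(4) = 0 cm/s
11–15 s: ½(-11 + 2)(4) = -18 cm/s
15–19 s: ½(2 + 9)(4) = 22 cm/s
Δv = -40 cm/s, so v(19) = 2 + (-40) = -38 cm/s.

-38 cm/s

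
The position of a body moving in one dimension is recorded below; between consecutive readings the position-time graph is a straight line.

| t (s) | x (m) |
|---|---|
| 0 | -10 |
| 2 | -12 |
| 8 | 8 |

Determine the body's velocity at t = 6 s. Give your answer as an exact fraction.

10/3 m/s

Velocity is the slope of the x-t graph on 2–8 s: (8 − -12)/(8 − 2) = 10/3 m/s.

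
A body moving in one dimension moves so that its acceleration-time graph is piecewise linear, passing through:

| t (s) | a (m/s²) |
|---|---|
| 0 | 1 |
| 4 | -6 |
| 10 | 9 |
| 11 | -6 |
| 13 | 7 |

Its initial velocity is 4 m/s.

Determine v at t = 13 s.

5.5 m/s

Δv equals the area under the a-t graph; then v = v₀ + Δv.
0–4 s: ½(1 + -6)(4) = -10 m/s
4–10 s: ½(-6 + 9)(6) = 9 m/s
10–11 s: ½(9 + -6)(1) = 1.5 m/s
11–13 s: ½(-6 + 7)(2) = 1 m/s
Δv = 1.5 m/s, so v(13) = 4 + (1.5) = 5.5 m/s.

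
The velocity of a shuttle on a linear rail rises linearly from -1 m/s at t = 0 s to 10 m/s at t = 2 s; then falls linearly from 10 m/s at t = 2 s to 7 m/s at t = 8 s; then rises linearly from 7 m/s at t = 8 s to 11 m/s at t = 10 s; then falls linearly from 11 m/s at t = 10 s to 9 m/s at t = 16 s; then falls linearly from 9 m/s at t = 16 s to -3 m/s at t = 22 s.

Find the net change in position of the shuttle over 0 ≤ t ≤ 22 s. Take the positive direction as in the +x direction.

Net displacement equals the area under the velocity-time graph (areas below the axis count negative).
0–2 s: ½(-1 + 10)(2) = 9 m
2–8 s: ½(10 + 7)(6) = 51 m
8–10 s: ½(7 + 11)(2) = 18 m
10–16 s: ½(11 + 9)(6) = 60 m
16–22 s: ½(9 + -3)(6) = 18 m
Net displacement = 156 m

156 m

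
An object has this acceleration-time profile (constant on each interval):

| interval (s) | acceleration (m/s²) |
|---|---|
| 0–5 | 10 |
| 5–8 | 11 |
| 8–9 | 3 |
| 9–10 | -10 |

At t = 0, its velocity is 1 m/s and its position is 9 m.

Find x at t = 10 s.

On each constant-a segment, Δv = aΔt and Δx = v₀Δt + ½aΔt²; chain segment to segment.
0–5 s: v starts 1 m/s; Δx = 1·5 + ½·10·5² = 130 m; v ends 51 m/s.
5–8 s: v starts 51 m/s; Δx = 51·3 + ½·11·3² = 202.5 m; v ends 84 m/s.
8–9 s: v starts 84 m/s; Δx = 84·1 + ½·3·1² = 85.5 m; v ends 87 m/s.
9–10 s: v starts 87 m/s; Δx = 87·1 + ½·-10·1² = 82 m; v ends 77 m/s.
x(10) = 9 + Σ Δx = 509 m.

509 m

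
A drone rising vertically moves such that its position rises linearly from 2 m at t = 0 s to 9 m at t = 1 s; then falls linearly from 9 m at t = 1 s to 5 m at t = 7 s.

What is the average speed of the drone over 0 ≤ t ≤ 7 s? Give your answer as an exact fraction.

11/7 m/s

Average speed = (total path length)/(elapsed time); on a piecewise-linear x-t graph the path length is Σ|Δx|.
0–1 s: |Δx| = |9 − 2| = 7 m
1–7 s: |Δx| = |5 − 9| = 4 m
Total path = 11 m; average speed = 11/7 = 11/7 m/s.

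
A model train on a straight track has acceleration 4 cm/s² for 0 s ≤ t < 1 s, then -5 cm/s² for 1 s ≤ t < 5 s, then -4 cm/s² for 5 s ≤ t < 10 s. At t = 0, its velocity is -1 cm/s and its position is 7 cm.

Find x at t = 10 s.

On each constant-a segment, Δv = aΔt and Δx = v₀Δt + ½aΔt²; chain segment to segment.
0–1 s: v starts -1 cm/s; Δx = -1·1 + ½·4·1² = 1 cm; v ends 3 cm/s.
1–5 s: v starts 3 cm/s; Δx = 3·4 + ½·-5·4² = -28 cm; v ends -17 cm/s.
5–10 s: v starts -17 cm/s; Δx = -17·5 + ½·-4·5² = -135 cm; v ends -37 cm/s.
x(10) = 7 + Σ Δx = -155 cm.

-155 cm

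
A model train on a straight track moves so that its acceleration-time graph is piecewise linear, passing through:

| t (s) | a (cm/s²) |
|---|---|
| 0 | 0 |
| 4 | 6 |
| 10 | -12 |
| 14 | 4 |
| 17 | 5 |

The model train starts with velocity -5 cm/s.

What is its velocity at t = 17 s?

-13.5 cm/s

Δv equals the area under the a-t graph; then v = v₀ + Δv.
0–4 s: ½(0 + 6)(4) = 12 cm/s
4–10 s: ½(6 + -12)(6) = -18 cm/s
10–14 s: ½(-12 + 4)(4) = -16 cm/s
14–17 s: ½(4 + 5)(3) = 13.5 cm/s
Δv = -8.5 cm/s, so v(17) = -5 + (-8.5) = -13.5 cm/s.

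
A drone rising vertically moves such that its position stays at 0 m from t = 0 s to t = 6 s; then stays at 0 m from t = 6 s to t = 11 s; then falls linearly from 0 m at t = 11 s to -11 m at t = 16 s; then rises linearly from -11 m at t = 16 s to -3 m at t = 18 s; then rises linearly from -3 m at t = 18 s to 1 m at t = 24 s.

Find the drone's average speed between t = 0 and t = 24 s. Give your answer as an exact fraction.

23/24 m/s

Average speed = (total path length)/(elapsed time); on a piecewise-linear x-t graph the path length is Σ|Δx|.
0–6 s: |Δx| = |0 − 0| = 0 m
6–11 s: |Δx| = |0 − 0| = 0 m
11–16 s: |Δx| = |-11 − 0| = 11 m
16–18 s: |Δx| = |-3 − -11| = 8 m
18–24 s: |Δx| = |1 − -3| = 4 m
Total path = 23 m; average speed = 23/24 = 23/24 m/s.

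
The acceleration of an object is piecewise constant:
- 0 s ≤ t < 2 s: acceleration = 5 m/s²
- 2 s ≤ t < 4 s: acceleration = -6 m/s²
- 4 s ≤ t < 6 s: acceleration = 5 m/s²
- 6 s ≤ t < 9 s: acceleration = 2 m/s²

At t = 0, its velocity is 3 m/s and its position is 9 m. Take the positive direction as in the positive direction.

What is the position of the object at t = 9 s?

On each constant-a segment, Δv = aΔt and Δx = v₀Δt + ½aΔt²; chain segment to segment.
0–2 s: v starts 3 m/s; Δx = 3·2 + ½·5·2² = 16 m; v ends 13 m/s.
2–4 s: v starts 13 m/s; Δx = 13·2 + ½·-6·2² = 14 m; v ends 1 m/s.
4–6 s: v starts 1 m/s; Δx = 1·2 + ½·5·2² = 12 m; v ends 11 m/s.
6–9 s: v starts 11 m/s; Δx = 11·3 + ½·2·3² = 42 m; v ends 17 m/s.
x(9) = 9 + Σ Δx = 93 m.

93 m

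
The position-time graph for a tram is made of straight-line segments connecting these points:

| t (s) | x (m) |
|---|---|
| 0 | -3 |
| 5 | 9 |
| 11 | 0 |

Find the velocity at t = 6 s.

Velocity is the slope of the x-t graph on 5–11 s: (0 − 9)/(11 − 5) = -1.5 m/s.

-1.5 m/s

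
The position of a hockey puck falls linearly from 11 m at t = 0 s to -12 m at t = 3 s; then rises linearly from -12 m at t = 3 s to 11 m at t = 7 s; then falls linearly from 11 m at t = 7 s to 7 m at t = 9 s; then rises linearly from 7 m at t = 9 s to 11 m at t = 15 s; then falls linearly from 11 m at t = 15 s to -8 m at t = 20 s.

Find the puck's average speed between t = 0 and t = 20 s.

3.65 m/s

Average speed = (total path length)/(elapsed time); on a piecewise-linear x-t graph the path length is Σ|Δx|.
0–3 s: |Δx| = |-12 − 11| = 23 m
3–7 s: |Δx| = |11 − -12| = 23 m
7–9 s: |Δx| = |7 − 11| = 4 m
9–15 s: |Δx| = |11 − 7| = 4 m
15–20 s: |Δx| = |-8 − 11| = 19 m
Total path = 73 m; average speed = 73/20 = 3.65 m/s.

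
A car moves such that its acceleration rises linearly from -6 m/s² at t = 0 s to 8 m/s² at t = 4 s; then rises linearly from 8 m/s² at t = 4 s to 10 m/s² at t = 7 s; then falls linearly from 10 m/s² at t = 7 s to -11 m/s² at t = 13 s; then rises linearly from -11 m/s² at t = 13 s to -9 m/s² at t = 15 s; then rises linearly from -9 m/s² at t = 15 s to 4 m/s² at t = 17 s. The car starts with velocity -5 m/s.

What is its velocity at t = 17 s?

-2 m/s

Δv equals the area under the a-t graph; then v = v₀ + Δv.
0–4 s: ½(-6 + 8)(4) = 4 m/s
4–7 s: ½(8 + 10)(3) = 27 m/s
7–13 s: ½(10 + -11)(6) = -3 m/s
13–15 s: ½(-11 + -9)(2) = -20 m/s
15–17 s: ½(-9 + 4)(2) = -5 m/s
Δv = 3 m/s, so v(17) = -5 + (3) = -2 m/s.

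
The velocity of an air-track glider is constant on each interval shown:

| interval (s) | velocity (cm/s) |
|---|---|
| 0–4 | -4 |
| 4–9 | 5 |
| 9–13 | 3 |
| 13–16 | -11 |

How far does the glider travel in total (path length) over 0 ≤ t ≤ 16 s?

Distance (not displacement) is the total path length: add the absolute areas under v-t.
0–4 s: |-4| × 4 = 16 cm
4–9 s: |5| × 5 = 25 cm
9–13 s: |3| × 4 = 12 cm
13–16 s: |-11| × 3 = 33 cm
Total distance = 86 cm

86 cm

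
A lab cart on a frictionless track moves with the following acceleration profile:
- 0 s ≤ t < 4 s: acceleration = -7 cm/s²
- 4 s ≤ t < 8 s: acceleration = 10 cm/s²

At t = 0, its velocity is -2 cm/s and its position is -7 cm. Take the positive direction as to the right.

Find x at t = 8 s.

-111 cm

On each constant-a segment, Δv = aΔt and Δx = v₀Δt + ½aΔt²; chain segment to segment.
0–4 s: v starts -2 cm/s; Δx = -2·4 + ½·-7·4² = -64 cm; v ends -30 cm/s.
4–8 s: v starts -30 cm/s; Δx = -30·4 + ½·10·4² = -40 cm; v ends 10 cm/s.
x(8) = -7 + Σ Δx = -111 cm.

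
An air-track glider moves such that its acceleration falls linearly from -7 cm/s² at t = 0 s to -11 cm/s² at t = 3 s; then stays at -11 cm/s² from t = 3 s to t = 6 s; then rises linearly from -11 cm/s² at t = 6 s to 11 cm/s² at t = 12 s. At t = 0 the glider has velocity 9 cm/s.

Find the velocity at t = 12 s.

-51 cm/s

Δv equals the area under the a-t graph; then v = v₀ + Δv.
0–3 s: ½(-7 + -11)(3) = -27 cm/s
3–6 s: -11 × 3 = -33 cm/s
6–12 s: ½(-11 + 11)(6) = 0 cm/s
Δv = -60 cm/s, so v(12) = 9 + (-60) = -51 cm/s.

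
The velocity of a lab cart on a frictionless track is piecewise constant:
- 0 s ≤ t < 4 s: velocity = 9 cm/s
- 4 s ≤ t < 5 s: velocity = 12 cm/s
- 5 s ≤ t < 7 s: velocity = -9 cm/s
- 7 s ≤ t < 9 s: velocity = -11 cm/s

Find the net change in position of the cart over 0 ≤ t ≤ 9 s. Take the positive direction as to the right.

8 cm

Net displacement equals the area under the velocity-time graph (areas below the axis count negative).
0–4 s: 9 × 4 = 36 cm
4–5 s: 12 × 1 = 12 cm
5–7 s: -9 × 2 = -18 cm
7–9 s: -11 × 2 = -22 cm
Net displacement = 8 cm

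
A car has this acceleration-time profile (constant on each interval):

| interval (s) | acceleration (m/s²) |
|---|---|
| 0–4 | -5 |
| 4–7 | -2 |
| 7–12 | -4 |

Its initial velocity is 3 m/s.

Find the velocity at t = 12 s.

-43 m/s

Δv equals the area under the a-t graph; then v = v₀ + Δv.
0–4 s: -5 × 4 = -20 m/s
4–7 s: -2 × 3 = -6 m/s
7–12 s: -4 × 5 = -20 m/s
Δv = -46 m/s, so v(12) = 3 + (-46) = -43 m/s.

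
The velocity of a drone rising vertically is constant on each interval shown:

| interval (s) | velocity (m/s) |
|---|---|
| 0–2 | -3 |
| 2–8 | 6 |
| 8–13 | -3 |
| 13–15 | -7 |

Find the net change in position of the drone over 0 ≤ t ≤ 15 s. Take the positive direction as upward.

Displacement is the signed area under the v-t curve.
0–2 s: -3 × 2 = -6 m
2–8 s: 6 × 6 = 36 m
8–13 s: -3 × 5 = -15 m
13–15 s: -7 × 2 = -14 m
Net displacement = 1 m

1 m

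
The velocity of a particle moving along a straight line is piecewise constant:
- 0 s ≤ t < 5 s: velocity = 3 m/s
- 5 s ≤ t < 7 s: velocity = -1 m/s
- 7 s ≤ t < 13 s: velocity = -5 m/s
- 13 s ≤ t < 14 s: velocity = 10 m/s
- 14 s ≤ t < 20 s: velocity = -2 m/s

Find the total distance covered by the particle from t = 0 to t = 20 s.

Total distance travelled is ∫|v| dt — sum the magnitudes of each area piece.
0–5 s: |3| × 5 = 15 m
5–7 s: |-1| × 2 = 2 m
7–13 s: |-5| × 6 = 30 m
13–14 s: |10| × 1 = 10 m
14–20 s: |-2| × 6 = 12 m
Total distance = 69 m

69 m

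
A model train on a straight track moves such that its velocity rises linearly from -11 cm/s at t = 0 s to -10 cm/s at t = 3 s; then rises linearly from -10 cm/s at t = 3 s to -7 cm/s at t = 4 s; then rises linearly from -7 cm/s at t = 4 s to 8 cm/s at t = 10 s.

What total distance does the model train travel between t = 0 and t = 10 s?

62.6 cm

Distance (not displacement) is the total path length: add the absolute areas under v-t.
0–3 s: |½(-11 + -10)(3)| = 31.5 cm
3–4 s: |½(-10 + -7)(1)| = 8.5 cm
4–10 s: v = 0 at t = 6.8 s; triangle areas 9.8 + 12.8 = 22.6 cm
Total distance = 62.6 cm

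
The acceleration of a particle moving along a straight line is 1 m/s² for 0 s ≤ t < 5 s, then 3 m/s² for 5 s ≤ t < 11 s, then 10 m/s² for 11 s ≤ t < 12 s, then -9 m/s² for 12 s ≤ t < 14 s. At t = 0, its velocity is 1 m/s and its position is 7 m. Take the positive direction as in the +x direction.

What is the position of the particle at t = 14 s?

On each constant-a segment, Δv = aΔt and Δx = v₀Δt + ½aΔt²; chain segment to segment.
0–5 s: v starts 1 m/s; Δx = 1·5 + ½·1·5² = 17.5 m; v ends 6 m/s.
5–11 s: v starts 6 m/s; Δx = 6·6 + ½·3·6² = 90 m; v ends 24 m/s.
11–12 s: v starts 24 m/s; Δx = 24·1 + ½·10·1² = 29 m; v ends 34 m/s.
12–14 s: v starts 34 m/s; Δx = 34·2 + ½·-9·2² = 50 m; v ends 16 m/s.
x(14) = 7 + Σ Δx = 193.5 m.

193.5 m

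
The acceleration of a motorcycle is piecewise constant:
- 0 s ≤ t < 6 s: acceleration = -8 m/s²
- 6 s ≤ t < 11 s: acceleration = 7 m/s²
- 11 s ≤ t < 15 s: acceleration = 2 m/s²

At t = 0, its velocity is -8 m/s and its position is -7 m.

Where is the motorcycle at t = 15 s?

-459.5 m

On each constant-a segment, Δv = aΔt and Δx = v₀Δt + ½aΔt²; chain segment to segment.
0–6 s: v starts -8 m/s; Δx = -8·6 + ½·-8·6² = -192 m; v ends -56 m/s.
6–11 s: v starts -56 m/s; Δx = -56·5 + ½·7·5² = -192.5 m; v ends -21 m/s.
11–15 s: v starts -21 m/s; Δx = -21·4 + ½·2·4² = -68 m; v ends -13 m/s.
x(15) = -7 + Σ Δx = -459.5 m.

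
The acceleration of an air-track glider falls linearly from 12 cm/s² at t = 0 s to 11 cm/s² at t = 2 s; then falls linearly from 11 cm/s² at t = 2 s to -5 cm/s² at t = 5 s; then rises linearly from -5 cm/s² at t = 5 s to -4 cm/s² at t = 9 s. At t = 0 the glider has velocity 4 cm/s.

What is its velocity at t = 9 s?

Δv equals the area under the a-t graph; then v = v₀ + Δv.
0–2 s: ½(12 + 11)(2) = 23 cm/s
2–5 s: ½(11 + -5)(3) = 9 cm/s
5–9 s: ½(-5 + -4)(4) = -18 cm/s
Δv = 14 cm/s, so v(9) = 4 + (14) = 18 cm/s.

18 cm/s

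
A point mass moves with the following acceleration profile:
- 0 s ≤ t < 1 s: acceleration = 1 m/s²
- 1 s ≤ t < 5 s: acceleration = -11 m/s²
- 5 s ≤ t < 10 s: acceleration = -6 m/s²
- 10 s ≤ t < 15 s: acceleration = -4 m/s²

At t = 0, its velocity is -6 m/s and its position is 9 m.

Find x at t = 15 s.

On each constant-a segment, Δv = aΔt and Δx = v₀Δt + ½aΔt²; chain segment to segment.
0–1 s: v starts -6 m/s; Δx = -6·1 + ½·1·1² = -5.5 m; v ends -5 m/s.
1–5 s: v starts -5 m/s; Δx = -5·4 + ½·-11·4² = -108 m; v ends -49 m/s.
5–10 s: v starts -49 m/s; Δx = -49·5 + ½·-6·5² = -320 m; v ends -79 m/s.
10–15 s: v starts -79 m/s; Δx = -79·5 + ½·-4·5² = -445 m; v ends -99 m/s.
x(15) = 9 + Σ Δx = -869.5 m.

-869.5 m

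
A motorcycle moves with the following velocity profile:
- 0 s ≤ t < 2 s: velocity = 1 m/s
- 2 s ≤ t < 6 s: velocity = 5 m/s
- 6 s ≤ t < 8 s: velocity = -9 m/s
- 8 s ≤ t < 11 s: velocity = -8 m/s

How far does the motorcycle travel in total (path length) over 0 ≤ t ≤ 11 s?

64 m

Distance (not displacement) is the total path length: add the absolute areas under v-t.
0–2 s: |1| × 2 = 2 m
2–6 s: |5| × 4 = 20 m
6–8 s: |-9| × 2 = 18 m
8–11 s: |-8| × 3 = 24 m
Total distance = 64 m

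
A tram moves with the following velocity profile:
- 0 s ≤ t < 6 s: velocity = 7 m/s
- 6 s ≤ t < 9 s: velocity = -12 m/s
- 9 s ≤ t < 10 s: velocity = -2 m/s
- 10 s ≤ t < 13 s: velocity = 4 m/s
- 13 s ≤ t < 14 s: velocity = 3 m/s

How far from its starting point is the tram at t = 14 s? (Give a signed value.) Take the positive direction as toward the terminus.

Displacement is the signed area under the v-t curve.
0–6 s: 7 × 6 = 42 m
6–9 s: -12 × 3 = -36 m
9–10 s: -2 × 1 = -2 m
10–13 s: 4 × 3 = 12 m
13–14 s: 3 × 1 = 3 m
Net displacement = 19 m

19 m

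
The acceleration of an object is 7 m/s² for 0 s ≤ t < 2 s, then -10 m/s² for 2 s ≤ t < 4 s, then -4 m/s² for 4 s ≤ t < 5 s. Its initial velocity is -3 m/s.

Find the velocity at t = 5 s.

-13 m/s

Δv equals the area under the a-t graph; then v = v₀ + Δv.
0–2 s: 7 × 2 = 14 m/s
2–4 s: -10 × 2 = -20 m/s
4–5 s: -4 × 1 = -4 m/s
Δv = -10 m/s, so v(5) = -3 + (-10) = -13 m/s.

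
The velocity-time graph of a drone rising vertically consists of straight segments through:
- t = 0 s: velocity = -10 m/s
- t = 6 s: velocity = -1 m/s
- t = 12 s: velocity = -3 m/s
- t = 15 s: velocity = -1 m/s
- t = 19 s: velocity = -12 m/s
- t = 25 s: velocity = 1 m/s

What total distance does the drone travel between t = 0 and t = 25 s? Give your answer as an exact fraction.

Total distance travelled is ∫|v| dt — sum the magnitudes of each area piece.
0–6 s: |½(-10 + -1)(6)| = 33 m
6–12 s: |½(-1 + -3)(6)| = 12 m
12–15 s: |½(-3 + -1)(3)| = 6 m
15–19 s: |½(-1 + -12)(4)| = 26 m
19–25 s: v = 0 at t = 319/13 s; triangle areas 432/13 + 3/13 = 435/13 m
Total distance = 1436/13 m

1436/13 m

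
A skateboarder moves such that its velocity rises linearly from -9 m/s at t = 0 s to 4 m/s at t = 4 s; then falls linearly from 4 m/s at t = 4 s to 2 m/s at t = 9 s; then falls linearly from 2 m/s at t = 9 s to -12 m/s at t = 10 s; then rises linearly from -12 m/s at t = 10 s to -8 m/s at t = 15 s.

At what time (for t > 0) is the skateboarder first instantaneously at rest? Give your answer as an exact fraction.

v changes sign on 0–4 s (from -9 to 4); the graph is linear there, so v = 0 at t = 0 + (9)·(4 − 0)/(4 − -9) = 36/13 s.

t = 36/13 s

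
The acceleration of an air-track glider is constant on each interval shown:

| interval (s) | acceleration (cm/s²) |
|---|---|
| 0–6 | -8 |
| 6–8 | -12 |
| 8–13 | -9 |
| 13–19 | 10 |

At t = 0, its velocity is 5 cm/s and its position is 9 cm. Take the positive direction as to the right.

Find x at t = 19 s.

-1154.5 cm

On each constant-a segment, Δv = aΔt and Δx = v₀Δt + ½aΔt²; chain segment to segment.
0–6 s: v starts 5 cm/s; Δx = 5·6 + ½·-8·6² = -114 cm; v ends -43 cm/s.
6–8 s: v starts -43 cm/s; Δx = -43·2 + ½·-12·2² = -110 cm; v ends -67 cm/s.
8–13 s: v starts -67 cm/s; Δx = -67·5 + ½·-9·5² = -447.5 cm; v ends -112 cm/s.
13–19 s: v starts -112 cm/s; Δx = -112·6 + ½·10·6² = -492 cm; v ends -52 cm/s.
x(19) = 9 + Σ Δx = -1154.5 cm.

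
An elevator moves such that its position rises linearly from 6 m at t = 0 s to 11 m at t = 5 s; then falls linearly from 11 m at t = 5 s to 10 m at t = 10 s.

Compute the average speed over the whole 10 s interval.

0.6 m/s

Average speed = (total path length)/(elapsed time); on a piecewise-linear x-t graph the path length is Σ|Δx|.
0–5 s: |Δx| = |11 − 6| = 5 m
5–10 s: |Δx| = |10 − 11| = 1 m
Total path = 6 m; average speed = 6/10 = 0.6 m/s.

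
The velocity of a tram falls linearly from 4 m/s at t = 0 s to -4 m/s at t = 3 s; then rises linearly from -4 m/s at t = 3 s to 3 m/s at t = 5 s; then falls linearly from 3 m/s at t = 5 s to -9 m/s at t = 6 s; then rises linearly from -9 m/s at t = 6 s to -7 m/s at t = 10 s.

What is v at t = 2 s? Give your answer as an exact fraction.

-4/3 m/s

On 0–3 s the graph is linear from 4 to -4 m/s: v(2) = 4 + (-4 − 4)·(2 − 0)/(3 − 0) = -4/3 m/s.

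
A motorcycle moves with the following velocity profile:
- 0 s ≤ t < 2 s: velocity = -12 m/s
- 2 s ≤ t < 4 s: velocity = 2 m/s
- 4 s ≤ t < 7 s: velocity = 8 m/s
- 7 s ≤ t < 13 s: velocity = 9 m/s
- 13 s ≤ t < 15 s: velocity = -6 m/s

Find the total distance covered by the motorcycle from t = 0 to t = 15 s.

118 m

Total distance travelled is ∫|v| dt — sum the magnitudes of each area piece.
0–2 s: |-12| × 2 = 24 m
2–4 s: |2| × 2 = 4 m
4–7 s: |8| × 3 = 24 m
7–13 s: |9| × 6 = 54 m
13–15 s: |-6| × 2 = 12 m
Total distance = 118 m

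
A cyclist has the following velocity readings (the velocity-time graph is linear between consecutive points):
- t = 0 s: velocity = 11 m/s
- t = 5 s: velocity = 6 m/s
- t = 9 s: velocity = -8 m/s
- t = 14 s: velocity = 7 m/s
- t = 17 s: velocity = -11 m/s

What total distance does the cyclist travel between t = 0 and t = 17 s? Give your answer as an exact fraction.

1257/14 m

Distance (not displacement) is the total path length: add the absolute areas under v-t.
0–5 s: |½(11 + 6)(5)| = 42.5 m
5–9 s: v = 0 at t = 47/7 s; triangle areas 36/7 + 64/7 = 100/7 m
9–14 s: v = 0 at t = 35/3 s; triangle areas 32/3 + 49/6 = 113/6 m
14–17 s: v = 0 at t = 91/6 s; triangle areas 49/12 + 121/12 = 85/6 m
Total distance = 1257/14 m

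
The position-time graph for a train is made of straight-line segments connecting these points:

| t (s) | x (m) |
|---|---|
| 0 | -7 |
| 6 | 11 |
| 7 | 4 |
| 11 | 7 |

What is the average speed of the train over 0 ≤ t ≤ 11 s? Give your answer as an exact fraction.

28/11 m/s

Average speed = (total path length)/(elapsed time); on a piecewise-linear x-t graph the path length is Σ|Δx|.
0–6 s: |Δx| = |11 − -7| = 18 m
6–7 s: |Δx| = |4 − 11| = 7 m
7–11 s: |Δx| = |7 − 4| = 3 m
Total path = 28 m; average speed = 28/11 = 28/11 m/s.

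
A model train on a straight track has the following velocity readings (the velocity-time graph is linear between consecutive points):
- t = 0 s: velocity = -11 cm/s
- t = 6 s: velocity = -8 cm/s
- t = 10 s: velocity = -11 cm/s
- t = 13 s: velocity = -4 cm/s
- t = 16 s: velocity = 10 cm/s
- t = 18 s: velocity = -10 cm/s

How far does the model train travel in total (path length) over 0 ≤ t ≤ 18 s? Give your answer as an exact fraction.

1959/14 cm

Total distance travelled is ∫|v| dt — sum the magnitudes of each area piece.
0–6 s: |½(-11 + -8)(6)| = 57 cm
6–10 s: |½(-8 + -11)(4)| = 38 cm
10–13 s: |½(-11 + -4)(3)| = 22.5 cm
13–16 s: v = 0 at t = 97/7 s; triangle areas 12/7 + 75/7 = 87/7 cm
16–18 s: v = 0 at t = 17 s; triangle areas 5 + 5 = 10 cm
Total distance = 1959/14 cm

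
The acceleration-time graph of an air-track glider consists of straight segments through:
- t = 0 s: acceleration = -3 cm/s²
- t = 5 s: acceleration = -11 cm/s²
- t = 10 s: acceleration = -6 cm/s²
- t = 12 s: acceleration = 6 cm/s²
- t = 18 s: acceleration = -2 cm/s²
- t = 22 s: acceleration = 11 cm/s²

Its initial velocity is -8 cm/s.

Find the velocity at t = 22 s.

Δv equals the area under the a-t graph; then v = v₀ + Δv.
0–5 s: ½(-3 + -11)(5) = -35 cm/s
5–10 s: ½(-11 + -6)(5) = -42.5 cm/s
10–12 s: ½(-6 + 6)(2) = 0 cm/s
12–18 s: ½(6 + -2)(6) = 12 cm/s
18–22 s: ½(-2 + 11)(4) = 18 cm/s
Δv = -47.5 cm/s, so v(22) = -8 + (-47.5) = -55.5 cm/s.

-55.5 cm/s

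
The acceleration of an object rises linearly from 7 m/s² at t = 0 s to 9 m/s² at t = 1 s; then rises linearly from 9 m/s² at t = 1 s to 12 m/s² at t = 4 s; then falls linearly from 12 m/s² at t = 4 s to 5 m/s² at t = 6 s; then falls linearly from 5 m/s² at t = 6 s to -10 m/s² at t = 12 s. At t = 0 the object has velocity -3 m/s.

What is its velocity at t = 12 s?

Δv equals the area under the a-t graph; then v = v₀ + Δv.
0–1 s: ½(7 + 9)(1) = 8 m/s
1–4 s: ½(9 + 12)(3) = 31.5 m/s
4–6 s: ½(12 + 5)(2) = 17 m/s
6–12 s: ½(5 + -10)(6) = -15 m/s
Δv = 41.5 m/s, so v(12) = -3 + (41.5) = 38.5 m/s.

38.5 m/s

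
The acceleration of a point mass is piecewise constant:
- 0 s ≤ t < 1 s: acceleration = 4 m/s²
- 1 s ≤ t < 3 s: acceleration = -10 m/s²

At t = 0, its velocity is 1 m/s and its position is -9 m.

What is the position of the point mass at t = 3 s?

-16 m

On each constant-a segment, Δv = aΔt and Δx = v₀Δt + ½aΔt²; chain segment to segment.
0–1 s: v starts 1 m/s; Δx = 1·1 + ½·4·1² = 3 m; v ends 5 m/s.
1–3 s: v starts 5 m/s; Δx = 5·2 + ½·-10·2² = -10 m; v ends -15 m/s.
x(3) = -9 + Σ Δx = -16 m.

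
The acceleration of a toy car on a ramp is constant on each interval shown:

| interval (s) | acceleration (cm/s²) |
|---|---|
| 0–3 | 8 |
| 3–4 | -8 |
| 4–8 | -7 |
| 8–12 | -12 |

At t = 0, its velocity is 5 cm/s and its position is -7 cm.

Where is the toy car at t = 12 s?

-27 cm

On each constant-a segment, Δv = aΔt and Δx = v₀Δt + ½aΔt²; chain segment to segment.
0–3 s: v starts 5 cm/s; Δx = 5·3 + ½·8·3² = 51 cm; v ends 29 cm/s.
3–4 s: v starts 29 cm/s; Δx = 29·1 + ½·-8·1² = 25 cm; v ends 21 cm/s.
4–8 s: v starts 21 cm/s; Δx = 21·4 + ½·-7·4² = 28 cm; v ends -7 cm/s.
8–12 s: v starts -7 cm/s; Δx = -7·4 + ½·-12·4² = -124 cm; v ends -55 cm/s.
x(12) = -7 + Σ Δx = -27 cm.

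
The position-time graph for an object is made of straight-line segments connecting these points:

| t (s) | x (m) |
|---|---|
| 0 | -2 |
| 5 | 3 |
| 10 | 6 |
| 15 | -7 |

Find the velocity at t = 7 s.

0.6 m/s

Velocity is the slope of the x-t graph on 5–10 s: (6 − 3)/(10 − 5) = 0.6 m/s.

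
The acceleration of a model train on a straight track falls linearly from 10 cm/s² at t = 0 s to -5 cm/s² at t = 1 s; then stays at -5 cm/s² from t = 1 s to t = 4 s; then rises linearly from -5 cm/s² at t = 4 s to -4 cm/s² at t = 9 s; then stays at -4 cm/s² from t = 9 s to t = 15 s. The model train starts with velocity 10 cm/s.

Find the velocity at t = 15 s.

-49 cm/s

Δv equals the area under the a-t graph; then v = v₀ + Δv.
0–1 s: ½(10 + -5)(1) = 2.5 cm/s
1–4 s: -5 × 3 = -15 cm/s
4–9 s: ½(-5 + -4)(5) = -22.5 cm/s
9–15 s: -4 × 6 = -24 cm/s
Δv = -59 cm/s, so v(15) = 10 + (-59) = -49 cm/s.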